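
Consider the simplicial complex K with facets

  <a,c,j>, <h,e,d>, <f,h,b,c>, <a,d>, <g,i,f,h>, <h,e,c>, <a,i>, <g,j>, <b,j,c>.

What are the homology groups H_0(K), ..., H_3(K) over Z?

H_0 = Z,  H_1 = Z^3,  H_2 = 0,  H_3 = 0.

K has 10 vertices, 22 edges, 12 triangles, 2 3-simplices.
rank ∂_0 = 0, rank ∂_1 = 9 ⇒ b_0 = 10 − 0 − 9 = 1; all invariant factors of ∂_1 are 1 so no torsion. So H_0 = Z.
rank ∂_1 = 9, rank ∂_2 = 10 ⇒ b_1 = 22 − 9 − 10 = 3; all invariant factors of ∂_2 are 1 so no torsion. So H_1 = Z^3.
rank ∂_2 = 10, rank ∂_3 = 2 ⇒ b_2 = 12 − 10 − 2 = 0; all invariant factors of ∂_3 are 1 so no torsion. So H_2 = 0.
rank ∂_3 = 2, rank ∂_4 = 0 ⇒ b_3 = 2 − 2 − 0 = 0. So H_3 = 0.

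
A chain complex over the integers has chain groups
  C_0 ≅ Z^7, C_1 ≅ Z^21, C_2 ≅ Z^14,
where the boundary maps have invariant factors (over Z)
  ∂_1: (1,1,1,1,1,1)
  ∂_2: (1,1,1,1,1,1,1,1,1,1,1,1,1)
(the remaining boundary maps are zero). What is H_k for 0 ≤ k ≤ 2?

H_0: b_0 = 7 − 0 − 6 = 1; torsion from ∂_1 factors > 1: none. So H_0 = Z.
H_1: b_1 = 21 − 6 − 13 = 2; torsion from ∂_2 factors > 1: none. So H_1 = Z^2.
H_2: b_2 = 14 − 13 − 0 = 1; torsion from ∂_3 factors > 1: none. So H_2 = Z.

H_0 = Z,  H_1 = Z^2,  H_2 = Z.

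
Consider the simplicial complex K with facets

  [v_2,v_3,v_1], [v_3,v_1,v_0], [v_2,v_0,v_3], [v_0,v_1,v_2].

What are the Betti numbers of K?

Order the vertices as v_0 < v_1 < v_2 < v_3. Listing each simplex with vertices in this order, K has dimension 2 with simplices:

  0-simplices (4): [v_0], [v_1], [v_2], [v_3]
  1-simplices (6): [v_0,v_1], [v_0,v_2], [v_0,v_3], [v_1,v_2], [v_1,v_3], [v_2,v_3]
  2-simplices (4): [v_0,v_1,v_2], [v_0,v_1,v_3], [v_0,v_2,v_3], [v_1,v_2,v_3]

giving chain groups C_0 ≅ Z^4, C_1 ≅ Z^6, C_2 ≅ Z^4.

∂_1: C_1 → C_0 sends each edge [p,q] (with p < q) to q − p. For instance
  ∂[v_1,v_3] = [v_3] − [v_1].
This gives a 4×6 integer matrix of rank 3; reducing to Smith normal form yields diagonal entries (1,1,1).

Boundary ∂_2: C_2 → C_1 sends each 2-simplex [p,q,r] to [q,r] − [p,r] + [p,q]. For instance
  ∂[v_0,v_1,v_2] = [v_1,v_2] − [v_0,v_2] + [v_0,v_1],
  ∂[v_1,v_2,v_3] = [v_2,v_3] − [v_1,v_3] + [v_1,v_2].
The resulting 6×4 matrix has rank 3, and its Smith normal form has invariant factors (1,1,1).

Now H_k = ker ∂_k / im ∂_{k+1}, so:

  H_0: rank C_0 − rank ∂_1 = 4 − 3 = 1, and the invariant factors of ∂_1 are all 1, so H_0 = Z.
  H_1: rank ker ∂_1 − rank ∂_2 = (6 − 3) − 3 = 0, and the invariant factors of ∂_2 are all 1, so H_1 = 0.
  H_2: rank ker ∂_2 − rank ∂_3 = (4 − 3) − 0 = 1, and there is no ∂_3, so H_2 = Z.

(K is a triangulation of the 2-sphere S^2.)

Hence the Betti numbers are b_0 = 1, b_1 = 0, b_2 = 1.

b_0 = 1, b_1 = 0, b_2 = 1.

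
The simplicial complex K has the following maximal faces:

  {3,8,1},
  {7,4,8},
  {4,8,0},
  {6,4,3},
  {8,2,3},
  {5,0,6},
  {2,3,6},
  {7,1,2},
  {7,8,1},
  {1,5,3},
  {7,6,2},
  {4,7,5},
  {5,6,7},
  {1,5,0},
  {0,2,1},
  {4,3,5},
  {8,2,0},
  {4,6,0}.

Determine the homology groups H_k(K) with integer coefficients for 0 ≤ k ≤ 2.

H_0 = Z,  H_1 = Z ⊕ Z_2,  H_2 = 0.

We work with the vertex ordering 0 < 1 < 2 < 3 < 4 < 5 < 6 < 7 < 8. The simplices of K, each written with vertices in increasing order, are:

  0-simplices (9): [0], [1], [2], [3], [4], [5], [6], [7], [8]
  1-simplices (27): (27 of them)
  2-simplices (18): [0,1,2], [0,1,5], [0,2,8], [0,4,6], [0,4,8], [0,5,6], [1,2,7], [1,3,5], [1,3,8], [1,7,8], [2,3,6], [2,3,8], [2,6,7], [3,4,5], [3,4,6], [4,5,7], [4,7,8], [5,6,7]

Hence C_0 ≅ Z^9, C_1 ≅ Z^27, C_2 ≅ Z^18.

∂_1: C_1 → C_0 maps an edge to its endpoints' difference, ∂[p,q] = q − p. For instance
  ∂[2,3] = [3] − [2].
This gives a 9×27 integer matrix of rank 8; reducing to Smith normal form yields diagonal entries (1,1,1,1,1,1,1,1).

∂_2: C_2 → C_1 maps a triangle to the signed sum of its edges. For instance
  ∂[0,4,6] = [4,6] − [0,6] + [0,4],
  ∂[0,1,5] = [1,5] − [0,5] + [0,1].
As a 27×18 matrix over Z this has rank 18, with invariant factors (1,1,1,1,1,1,1,1,1,1,1,1,1,1,1,1,1,2).

From H_k ≅ ker(∂_k) / im(∂_{k+1}) we obtain:

  H_0: rank C_0 − rank ∂_1 = 9 − 8 = 1, and the invariant factors of ∂_1 are all 1, so H_0 ≅ Z.
  H_1: rank ker ∂_1 − rank ∂_2 = (27 − 8) − 18 = 1, and ∂_2 has invariant factor 2 > 1, so H_1 ≅ Z ⊕ Z_2.
  H_2: rank ker ∂_2 − rank ∂_3 = (18 − 18) − 0 = 0, and there is no ∂_3, so H_2 ≅ 0.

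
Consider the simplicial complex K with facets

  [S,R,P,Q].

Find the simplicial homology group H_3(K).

H_3 ≅ 0.

Fix the vertex order P < Q < R < S and write every simplex with vertices in increasing order. Then dim K = 3 and the simplices of K are:

  0-simplices (4): P, Q, R, S
  1-simplices (6): PQ, PR, PS, QR, QS, RS
  2-simplices (4): PQR, PQS, PRS, QRS
  3-simplices (1): PQRS

giving chain groups C_0 ≅ Z^4, C_1 ≅ Z^6, C_2 ≅ Z^4, C_3 ≅ Z^1.

∂_1: C_1 → C_0 is given by ∂[p,q] = [q] − [p]. For instance
  ∂PR = R − P.
The resulting 4×6 matrix has rank 3, and its Smith normal form has invariant factors (1,1,1).

Boundary ∂_2: C_2 → C_1 acts by ∂[p,q,r] = [q,r] − [p,r] + [p,q]. For instance
  ∂PQR = QR − PR + PQ,
  ∂QRS = RS − QS + QR.
The resulting 6×4 matrix has rank 3, and its Smith normal form has invariant factors (1,1,1).

The boundary map ∂_3: C_3 → C_2 sends each 3-simplex σ to the alternating sum Σ_i (−1)^i (σ with its i-th vertex removed). For instance
  ∂PQRS = QRS − PRS + PQS − PQR.
The 4×1 boundary matrix has rank 1 and Smith normal form diag(1).

From H_k ≅ ker(∂_k) / im(∂_{k+1}) we obtain:

  H_3: rank ker ∂_3 − rank ∂_4 = (1 − 1) − 0 = 0, and there is no ∂_4, so H_3 ≅ 0.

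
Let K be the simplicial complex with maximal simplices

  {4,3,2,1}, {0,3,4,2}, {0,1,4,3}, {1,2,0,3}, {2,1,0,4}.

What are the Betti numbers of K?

Fix the vertex order 0 < 1 < 2 < 3 < 4 and write every simplex with vertices in increasing order. Then dim K = 3 and the simplices of K are:

  0-simplices (5): [0], [1], [2], [3], [4]
  1-simplices (10): [0,1], [0,2], [0,3], [0,4], [1,2], [1,3], [1,4], [2,3], [2,4], [3,4]
  2-simplices (10): [0,1,2], [0,1,3], [0,1,4], [0,2,3], [0,2,4], [0,3,4], [1,2,3], [1,2,4], [1,3,4], [2,3,4]
  3-simplices (5): [0,1,2,3], [0,1,2,4], [0,1,3,4], [0,2,3,4], [1,2,3,4]

giving chain groups C_0 ≅ Z^5, C_1 ≅ Z^10, C_2 ≅ Z^10, C_3 ≅ Z^5.

The boundary map ∂_1: C_1 → C_0 sends each edge [p,q] (with p < q) to q − p.
As a 5×10 matrix over Z this has rank 4, with invariant factors (1,1,1,1).

∂_2: C_2 → C_1 sends each 2-simplex [p,q,r] to [q,r] − [p,r] + [p,q]. For instance
  ∂[1,2,4] = [2,4] − [1,4] + [1,2],
  ∂[1,3,4] = [3,4] − [1,4] + [1,3].
This gives a 10×10 integer matrix of rank 6; reducing to Smith normal form yields diagonal entries (1,1,1,1,1,1).

Boundary ∂_3: C_3 → C_2 sends each 3-simplex σ to the alternating sum Σ_i (−1)^i (σ with its i-th vertex removed). For instance
  ∂[0,1,2,4] = [1,2,4] − [0,2,4] + [0,1,4] − [0,1,2],
  ∂[1,2,3,4] = [2,3,4] − [1,3,4] + [1,2,4] − [1,2,3].
The 10×5 boundary matrix has rank 4 and Smith normal form diag(1,1,1,1).

Reading off H_k = ker ∂_k / im ∂_{k+1}:

  H_0: rank C_0 − rank ∂_1 = 5 − 4 = 1, and the invariant factors of ∂_1 are all 1, so H_0 ≅ Z.
  H_1: rank ker ∂_1 − rank ∂_2 = (10 − 4) − 6 = 0, and the invariant factors of ∂_2 are all 1, so H_1 ≅ 0.
  H_2: rank ker ∂_2 − rank ∂_3 = (10 − 6) − 4 = 0, and the invariant factors of ∂_3 are all 1, so H_2 ≅ 0.
  H_3: rank ker ∂_3 − rank ∂_4 = (5 − 4) − 0 = 1, and there is no ∂_4, so H_3 ≅ Z.

(K is a triangulation of the 3-sphere S^3.)

Hence the Betti numbers are b_0 = 1, b_1 = 0, b_2 = 0, b_3 = 1.

b_0 = 1, b_1 = 0, b_2 = 0, b_3 = 1.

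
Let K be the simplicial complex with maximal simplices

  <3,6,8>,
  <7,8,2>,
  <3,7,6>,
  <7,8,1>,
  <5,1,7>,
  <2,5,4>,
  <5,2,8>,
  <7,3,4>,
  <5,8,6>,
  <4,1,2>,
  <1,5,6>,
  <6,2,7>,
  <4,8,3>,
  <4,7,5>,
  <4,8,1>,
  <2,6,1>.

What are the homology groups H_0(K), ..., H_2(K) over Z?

H_0 ≅ Z,  H_1 ≅ Z^2,  H_2 ≅ Z.

We work with the vertex ordering 1 < 2 < 3 < 4 < 5 < 6 < 7 < 8. The simplices of K, each written with vertices in increasing order, are:

  0-simplices (8): [1], [2], [3], [4], [5], [6], [7], [8]
  1-simplices (24): (24 of them)
  2-simplices (16): [1,2,4], [1,2,6], [1,4,8], [1,5,6], [1,5,7], [1,7,8], [2,4,5], [2,5,8], [2,6,7], [2,7,8], [3,4,7], [3,4,8], [3,6,7], [3,6,8], [4,5,7], [5,6,8]

giving chain groups C_0 ≅ Z^8, C_1 ≅ Z^24, C_2 ≅ Z^16.

Boundary ∂_1: C_1 → C_0 is given by ∂[p,q] = [q] − [p]. For instance
  ∂[3,7] = [7] − [3].
This gives a 8×24 integer matrix of rank 7; reducing to Smith normal form yields diagonal entries (1,1,1,1,1,1,1).

The boundary map ∂_2: C_2 → C_1 acts by ∂[p,q,r] = [q,r] − [p,r] + [p,q]. For instance
  ∂[1,7,8] = [7,8] − [1,8] + [1,7],
  ∂[2,7,8] = [7,8] − [2,8] + [2,7].
The resulting 24×16 matrix has rank 15, and its Smith normal form has invariant factors (1,1,1,1,1,1,1,1,1,1,1,1,1,1,1).

From H_k ≅ ker(∂_k) / im(∂_{k+1}) we obtain:

  H_0: rank C_0 − rank ∂_1 = 8 − 7 = 1, and the invariant factors of ∂_1 are all 1, so H_0 = Z.
  H_1: rank ker ∂_1 − rank ∂_2 = (24 − 7) − 15 = 2, and the invariant factors of ∂_2 are all 1, so H_1 = Z^2.
  H_2: rank ker ∂_2 − rank ∂_3 = (16 − 15) − 0 = 1, and there is no ∂_3, so H_2 = Z.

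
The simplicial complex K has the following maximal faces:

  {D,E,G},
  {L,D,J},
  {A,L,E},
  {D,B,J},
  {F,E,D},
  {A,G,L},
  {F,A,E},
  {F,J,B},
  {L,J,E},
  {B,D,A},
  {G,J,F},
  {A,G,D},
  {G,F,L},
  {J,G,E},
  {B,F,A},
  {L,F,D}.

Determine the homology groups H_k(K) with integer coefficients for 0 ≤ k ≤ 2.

Order the vertices as A < B < D < E < F < G < J < L. Listing each simplex with vertices in this order, K has dimension 2 with simplices:

  0-simplices (8): A, B, D, E, F, G, J, L
  1-simplices (24): AB, AD, AE, AF, AG, AL, BD, BF, BJ, DE, DF, DG, DJ, DL, EF, EG, EJ, EL, FG, FJ, FL, GJ, GL, JL
  2-simplices (16): ABD, ABF, ADG, AEF, AEL, AGL, BDJ, BFJ, DEF, DEG, DFL, DJL, EGJ, EJL, FGJ, FGL

Hence C_0 ≅ Z^8, C_1 ≅ Z^24, C_2 ≅ Z^16.

The boundary map ∂_1: C_1 → C_0 sends each edge [p,q] (with p < q) to q − p. For instance
  ∂DE = E − D.
The 8×24 boundary matrix has rank 7 and Smith normal form diag(1,1,1,1,1,1,1).

∂_2: C_2 → C_1 acts by ∂[p,q,r] = [q,r] − [p,r] + [p,q]. For instance
  ∂FGL = GL − FL + FG,
  ∂ABD = BD − AD + AB.
The resulting 24×16 matrix has rank 15, and its Smith normal form has invariant factors (1,1,1,1,1,1,1,1,1,1,1,1,1,1,1).

Reading off H_k = ker ∂_k / im ∂_{k+1}:

  H_0: rank C_0 − rank ∂_1 = 8 − 7 = 1, and the invariant factors of ∂_1 are all 1, so H_0 ≅ Z.
  H_1: rank ker ∂_1 − rank ∂_2 = (24 − 7) − 15 = 2, and the invariant factors of ∂_2 are all 1, so H_1 ≅ Z^2.
  H_2: rank ker ∂_2 − rank ∂_3 = (16 − 15) − 0 = 1, and there is no ∂_3, so H_2 ≅ Z.

H_0 ≅ Z,  H_1 ≅ Z^2,  H_2 ≅ Z.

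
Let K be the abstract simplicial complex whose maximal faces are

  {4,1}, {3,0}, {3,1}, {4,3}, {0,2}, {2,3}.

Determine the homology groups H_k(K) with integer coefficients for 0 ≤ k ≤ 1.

H_0 = Z,  H_1 = Z^2.

Order the vertices as 0 < 1 < 2 < 3 < 4. Listing each simplex with vertices in this order, K has dimension 1 with simplices:

  0-simplices (5): [0], [1], [2], [3], [4]
  1-simplices (6): [0,2], [0,3], [1,3], [1,4], [2,3], [3,4]

giving chain groups C_0 ≅ Z^5, C_1 ≅ Z^6.

The boundary map ∂_1: C_1 → C_0 is given by ∂[p,q] = [q] − [p]. For instance
  ∂[1,3] = [3] − [1].
As a 5×6 matrix over Z this has rank 4, with invariant factors (1,1,1,1).

From H_k ≅ ker(∂_k) / im(∂_{k+1}) we obtain:

  H_0: rank C_0 − rank ∂_1 = 5 − 4 = 1, and the invariant factors of ∂_1 are all 1, so H_0 = Z.
  H_1: rank ker ∂_1 − rank ∂_2 = (6 − 4) − 0 = 2, and there is no ∂_2, so H_1 = Z^2.

As a check, the Euler characteristic is 5 − 6 = -1, which agrees with 1 − 2 = -1.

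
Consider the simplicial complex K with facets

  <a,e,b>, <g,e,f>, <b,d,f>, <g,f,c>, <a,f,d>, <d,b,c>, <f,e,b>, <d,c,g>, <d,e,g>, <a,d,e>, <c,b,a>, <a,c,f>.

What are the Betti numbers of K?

b_0 = 1, b_1 = 0, b_2 = 0.

We work with the vertex ordering a < b < c < d < e < f < g. The simplices of K, each written with vertices in increasing order, are:

  0-simplices (7): a, b, c, d, e, f, g
  1-simplices (18): ab, ac, ad, ae, af, bc, bd, be, bf, cd, cf, cg, de, df, dg, ef, eg, fg
  2-simplices (12): abc, abe, acf, ade, adf, bcd, bdf, bef, cdg, cfg, deg, efg

Hence C_0 ≅ Z^7, C_1 ≅ Z^18, C_2 ≅ Z^12.

The boundary map ∂_1: C_1 → C_0 sends each edge [p,q] (with p < q) to q − p.
The 7×18 boundary matrix has rank 6 and Smith normal form diag(1,1,1,1,1,1).

The boundary map ∂_2: C_2 → C_1 maps a triangle to the signed sum of its edges. For instance
  ∂ade = de − ae + ad,
  ∂bef = ef − bf + be.
This gives a 18×12 integer matrix of rank 12; reducing to Smith normal form yields diagonal entries (1,1,1,1,1,1,1,1,1,1,1,2).

Now H_k = ker ∂_k / im ∂_{k+1}, so:

  H_0: rank C_0 − rank ∂_1 = 7 − 6 = 1, and the invariant factors of ∂_1 are all 1, so H_0 ≅ Z.
  H_1: rank ker ∂_1 − rank ∂_2 = (18 − 6) − 12 = 0, and ∂_2 has invariant factor 2 > 1, so H_1 ≅ Z/2Z.
  H_2: rank ker ∂_2 − rank ∂_3 = (12 − 12) − 0 = 0, and there is no ∂_3, so H_2 ≅ 0.

Hence the Betti numbers are b_0 = 1, b_1 = 0, b_2 = 0.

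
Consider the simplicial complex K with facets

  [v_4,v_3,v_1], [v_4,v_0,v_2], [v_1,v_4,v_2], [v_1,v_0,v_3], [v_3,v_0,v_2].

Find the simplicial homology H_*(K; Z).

K has 5 vertices, 10 edges, 5 triangles.
rank ∂_0 = 0, rank ∂_1 = 4 ⇒ b_0 = 5 − 0 − 4 = 1; all invariant factors of ∂_1 are 1 so no torsion. So H_0 ≅ Z.
rank ∂_1 = 4, rank ∂_2 = 5 ⇒ b_1 = 10 − 4 − 5 = 1; all invariant factors of ∂_2 are 1 so no torsion. So H_1 ≅ Z.
rank ∂_2 = 5, rank ∂_3 = 0 ⇒ b_2 = 5 − 5 − 0 = 0. So H_2 ≅ 0.

H_0 ≅ Z,  H_1 ≅ Z,  H_2 = 0.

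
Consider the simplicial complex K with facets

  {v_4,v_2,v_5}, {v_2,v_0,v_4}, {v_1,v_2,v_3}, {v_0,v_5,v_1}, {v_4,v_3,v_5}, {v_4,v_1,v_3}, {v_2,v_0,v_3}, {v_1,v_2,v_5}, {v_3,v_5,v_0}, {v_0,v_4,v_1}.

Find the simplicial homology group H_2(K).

We work with the vertex ordering v_0 < v_1 < v_2 < v_3 < v_4 < v_5. The simplices of K, each written with vertices in increasing order, are:

  0-simplices (6): [v_0], [v_1], [v_2], [v_3], [v_4], [v_5]
  1-simplices (15): (15 of them)
  2-simplices (10): [v_0,v_1,v_4], [v_0,v_1,v_5], [v_0,v_2,v_3], [v_0,v_2,v_4], [v_0,v_3,v_5], [v_1,v_2,v_3], [v_1,v_2,v_5], [v_1,v_3,v_4], [v_2,v_4,v_5], [v_3,v_4,v_5]

Hence C_0 ≅ Z^6, C_1 ≅ Z^15, C_2 ≅ Z^10.

The boundary map ∂_1: C_1 → C_0 sends each edge [p,q] (with p < q) to q − p. For instance
  ∂[v_0,v_3] = [v_3] − [v_0].
The 6×15 boundary matrix has rank 5 and Smith normal form diag(1,1,1,1,1).

∂_2: C_2 → C_1 maps a triangle to the signed sum of its edges. For instance
  ∂[v_0,v_2,v_3] = [v_2,v_3] − [v_0,v_3] + [v_0,v_2],
  ∂[v_0,v_2,v_4] = [v_2,v_4] − [v_0,v_4] + [v_0,v_2].
The 15×10 boundary matrix has rank 10 and Smith normal form diag(1,1,1,1,1,1,1,1,1,2).

Reading off H_k = ker ∂_k / im ∂_{k+1}:

  H_2: rank ker ∂_2 − rank ∂_3 = (10 − 10) − 0 = 0, and there is no ∂_3, so H_2 ≅ 0.

H_2 ≅ 0.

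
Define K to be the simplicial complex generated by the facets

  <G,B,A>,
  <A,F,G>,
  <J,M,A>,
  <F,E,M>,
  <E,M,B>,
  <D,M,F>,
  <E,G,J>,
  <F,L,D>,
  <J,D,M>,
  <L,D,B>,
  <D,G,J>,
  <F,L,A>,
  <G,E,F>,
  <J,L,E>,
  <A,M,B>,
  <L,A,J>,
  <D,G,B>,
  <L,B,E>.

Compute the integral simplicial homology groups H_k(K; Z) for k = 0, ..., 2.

H_0 = Z,  H_1 = Z^2,  H_2 = Z.

We work with the vertex ordering A < B < D < E < F < G < J < L < M. The simplices of K, each written with vertices in increasing order, are:

  0-simplices (9): A, B, D, E, F, G, J, L, M
  1-simplices (27): AB, AF, AG, AJ, AL, AM, BD, BE, BG, BL, BM, DF, DG, DJ, DL, DM, EF, EG, EJ, EL, EM, FG, FL, FM, GJ, JL, JM
  2-simplices (18): ABG, ABM, AFG, AFL, AJL, AJM, BDG, BDL, BEL, BEM, DFL, DFM, DGJ, DJM, EFG, EFM, EGJ, EJL

Hence C_0 ≅ Z^9, C_1 ≅ Z^27, C_2 ≅ Z^18.

Boundary ∂_1: C_1 → C_0 is given by ∂[p,q] = [q] − [p]. For instance
  ∂EG = G − E.
This gives a 9×27 integer matrix of rank 8; reducing to Smith normal form yields diagonal entries (1,1,1,1,1,1,1,1).

Boundary ∂_2: C_2 → C_1 sends each 2-simplex [p,q,r] to [q,r] − [p,r] + [p,q]. For instance
  ∂BDG = DG − BG + BD,
  ∂AJM = JM − AM + AJ.
The resulting 27×18 matrix has rank 17, and its Smith normal form has invariant factors (1,1,1,1,1,1,1,1,1,1,1,1,1,1,1,1,1).

Now H_k = ker ∂_k / im ∂_{k+1}, so:

  H_0: rank C_0 − rank ∂_1 = 9 − 8 = 1, and the invariant factors of ∂_1 are all 1, so H_0 ≅ Z.
  H_1: rank ker ∂_1 − rank ∂_2 = (27 − 8) − 17 = 2, and the invariant factors of ∂_2 are all 1, so H_1 ≅ Z^2.
  H_2: rank ker ∂_2 − rank ∂_3 = (18 − 17) − 0 = 1, and there is no ∂_3, so H_2 ≅ Z.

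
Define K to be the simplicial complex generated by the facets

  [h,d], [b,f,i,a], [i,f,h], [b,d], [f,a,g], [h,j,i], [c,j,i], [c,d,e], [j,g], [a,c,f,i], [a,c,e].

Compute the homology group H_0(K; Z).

H_0 ≅ Z.

Fix the vertex order a < b < c < d < e < f < g < h < i < j and write every simplex with vertices in increasing order. Then dim K = 3 and the simplices of K are:

  0-simplices (10): a, b, c, d, e, f, g, h, i, j
  1-simplices (23): ab, ac, ae, af, ag, ai, bd, bf, bi, cd, ce, cf, ci, cj, de, dh, fg, fh, fi, gj, hi, hj, ij
  2-simplices (13): abf, abi, ace, acf, aci, afg, afi, bfi, cde, cfi, cij, fhi, hij
  3-simplices (2): abfi, acfi

Hence C_0 ≅ Z^10, C_1 ≅ Z^23, C_2 ≅ Z^13, C_3 ≅ Z^2.

∂_1: C_1 → C_0 sends each edge [p,q] (with p < q) to q − p.
The 10×23 boundary matrix has rank 9 and Smith normal form diag(1,1,1,1,1,1,1,1,1).

The boundary map ∂_2: C_2 → C_1 acts by ∂[p,q,r] = [q,r] − [p,r] + [p,q]. For instance
  ∂cij = ij − cj + ci,
  ∂acf = cf − af + ac.
This gives a 23×13 integer matrix of rank 11; reducing to Smith normal form yields diagonal entries (1,1,1,1,1,1,1,1,1,1,1).

∂_3: C_3 → C_2 sends each 3-simplex σ to the alternating sum Σ_i (−1)^i (σ with its i-th vertex removed). For instance
  ∂abfi = bfi − afi + abi − abf,
  ∂acfi = cfi − afi + aci − acf.
The resulting 13×2 matrix has rank 2, and its Smith normal form has invariant factors (1,1).

Computing H_k = (kernel of ∂_k) / (image of ∂_{k+1}):

  H_0: rank C_0 − rank ∂_1 = 10 − 9 = 1, and the invariant factors of ∂_1 are all 1, so H_0 ≅ Z.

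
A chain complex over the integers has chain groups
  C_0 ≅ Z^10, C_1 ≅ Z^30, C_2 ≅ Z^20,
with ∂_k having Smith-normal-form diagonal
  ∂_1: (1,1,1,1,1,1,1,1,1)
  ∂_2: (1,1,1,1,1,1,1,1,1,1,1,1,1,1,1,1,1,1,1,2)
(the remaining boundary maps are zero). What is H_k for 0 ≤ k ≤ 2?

H_0: b_0 = 10 − 0 − 9 = 1; torsion from ∂_1 factors > 1: none. So H_0 ≅ Z.
H_1: b_1 = 30 − 9 − 20 = 1; torsion from ∂_2 factors > 1: [2]. So H_1 ≅ Z ⊕ Z/2.
H_2: b_2 = 20 − 20 − 0 = 0; torsion from ∂_3 factors > 1: none. So H_2 ≅ 0.

H_0 ≅ Z,  H_1 ≅ Z ⊕ Z/2,  H_2 = 0.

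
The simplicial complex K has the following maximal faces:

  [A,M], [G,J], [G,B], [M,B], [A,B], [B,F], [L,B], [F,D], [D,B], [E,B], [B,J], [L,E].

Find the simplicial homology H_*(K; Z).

Order the vertices as A < B < D < E < F < G < J < L < M. Listing each simplex with vertices in this order, K has dimension 1 with simplices:

  0-simplices (9): A, B, D, E, F, G, J, L, M
  1-simplices (12): AB, AM, BD, BE, BF, BG, BJ, BL, BM, DF, EL, GJ

so the chain groups are C_0 ≅ Z^9, C_1 ≅ Z^12.

Boundary ∂_1: C_1 → C_0 is given by ∂[p,q] = [q] − [p].
This gives a 9×12 integer matrix of rank 8; reducing to Smith normal form yields diagonal entries (1,1,1,1,1,1,1,1).

Reading off H_k = ker ∂_k / im ∂_{k+1}:

  H_0: rank C_0 − rank ∂_1 = 9 − 8 = 1, and the invariant factors of ∂_1 are all 1, so H_0 = Z.
  H_1: rank ker ∂_1 − rank ∂_2 = (12 − 8) − 0 = 4, and there is no ∂_2, so H_1 = Z^4.

As a check, the Euler characteristic is 9 − 12 = -3, which agrees with 1 − 4 = -3.
(K is a triangulation of a wedge of 4 circles.)

H_0 = Z,  H_1 = Z^4.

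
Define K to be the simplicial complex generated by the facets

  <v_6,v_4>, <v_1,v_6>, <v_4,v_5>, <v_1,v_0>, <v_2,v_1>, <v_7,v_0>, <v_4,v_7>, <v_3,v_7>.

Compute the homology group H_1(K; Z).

Fix the vertex order v_0 < v_1 < v_2 < v_3 < v_4 < v_5 < v_6 < v_7 and write every simplex with vertices in increasing order. Then dim K = 1 and the simplices of K are:

  0-simplices (8): [v_0], [v_1], [v_2], [v_3], [v_4], [v_5], [v_6], [v_7]
  1-simplices (8): [v_0,v_1], [v_0,v_7], [v_1,v_2], [v_1,v_6], [v_3,v_7], [v_4,v_5], [v_4,v_6], [v_4,v_7]

giving chain groups C_0 ≅ Z^8, C_1 ≅ Z^8.

Boundary ∂_1: C_1 → C_0 is given by ∂[p,q] = [q] − [p]. For instance
  ∂[v_3,v_7] = [v_7] − [v_3].
This gives a 8×8 integer matrix of rank 7; reducing to Smith normal form yields diagonal entries (1,1,1,1,1,1,1).

From H_k ≅ ker(∂_k) / im(∂_{k+1}) we obtain:

  H_1: rank ker ∂_1 − rank ∂_2 = (8 − 7) − 0 = 1, and there is no ∂_2, so H_1 ≅ Z.

H_1 = Z.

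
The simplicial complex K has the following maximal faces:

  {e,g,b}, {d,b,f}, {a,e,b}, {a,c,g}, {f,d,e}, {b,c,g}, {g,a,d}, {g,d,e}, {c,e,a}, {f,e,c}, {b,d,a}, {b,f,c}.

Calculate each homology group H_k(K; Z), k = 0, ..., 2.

H_0 ≅ Z,  H_1 ≅ Z/2,  H_2 = 0.

K has 7 vertices, 18 edges, 12 triangles.
rank ∂_0 = 0, rank ∂_1 = 6 ⇒ b_0 = 7 − 0 − 6 = 1; all invariant factors of ∂_1 are 1 so no torsion. So H_0 ≅ Z.
rank ∂_1 = 6, rank ∂_2 = 12 ⇒ b_1 = 18 − 6 − 12 = 0; ∂_2 has invariant factor(s) [2] giving torsion. So H_1 ≅ Z/2.
rank ∂_2 = 12, rank ∂_3 = 0 ⇒ b_2 = 12 − 12 − 0 = 0. So H_2 ≅ 0.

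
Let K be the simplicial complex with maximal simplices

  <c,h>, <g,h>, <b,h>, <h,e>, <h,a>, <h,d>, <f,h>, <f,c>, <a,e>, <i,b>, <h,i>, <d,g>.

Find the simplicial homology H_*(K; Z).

H_0 ≅ Z,  H_1 ≅ Z^4.

Order the vertices as a < b < c < d < e < f < g < h < i. Listing each simplex with vertices in this order, K has dimension 1 with simplices:

  0-simplices (9): a, b, c, d, e, f, g, h, i
  1-simplices (12): ae, ah, bh, bi, cf, ch, dg, dh, eh, fh, gh, hi

giving chain groups C_0 ≅ Z^9, C_1 ≅ Z^12.

The boundary map ∂_1: C_1 → C_0 sends each edge [p,q] (with p < q) to q − p. For instance
  ∂dh = h − d.
The 9×12 boundary matrix has rank 8 and Smith normal form diag(1,1,1,1,1,1,1,1).

From H_k ≅ ker(∂_k) / im(∂_{k+1}) we obtain:

  H_0: rank C_0 − rank ∂_1 = 9 − 8 = 1, and the invariant factors of ∂_1 are all 1, so H_0 = Z.
  H_1: rank ker ∂_1 − rank ∂_2 = (12 − 8) − 0 = 4, and there is no ∂_2, so H_1 = Z^4.

As a check, the Euler characteristic is 9 − 12 = -3, which agrees with 1 − 4 = -3.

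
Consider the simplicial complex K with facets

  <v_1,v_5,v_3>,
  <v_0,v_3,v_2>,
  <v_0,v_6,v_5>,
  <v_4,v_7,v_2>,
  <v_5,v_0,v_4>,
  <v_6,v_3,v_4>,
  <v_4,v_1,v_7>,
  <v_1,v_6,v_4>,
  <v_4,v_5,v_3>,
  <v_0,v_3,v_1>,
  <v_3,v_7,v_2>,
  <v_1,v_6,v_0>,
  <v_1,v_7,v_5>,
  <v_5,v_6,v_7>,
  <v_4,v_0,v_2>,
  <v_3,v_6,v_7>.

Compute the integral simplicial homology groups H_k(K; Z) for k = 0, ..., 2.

H_0 = Z,  H_1 = Z^2,  H_2 = Z.

Fix the vertex order v_0 < v_1 < v_2 < v_3 < v_4 < v_5 < v_6 < v_7 and write every simplex with vertices in increasing order. Then dim K = 2 and the simplices of K are:

  0-simplices (8): [v_0], [v_1], [v_2], [v_3], [v_4], [v_5], [v_6], [v_7]
  1-simplices (24): (24 of them)
  2-simplices (16): (16 of them)

giving chain groups C_0 ≅ Z^8, C_1 ≅ Z^24, C_2 ≅ Z^16.

∂_1: C_1 → C_0 is given by ∂[p,q] = [q] − [p]. For instance
  ∂[v_2,v_4] = [v_4] − [v_2].
This gives a 8×24 integer matrix of rank 7; reducing to Smith normal form yields diagonal entries (1,1,1,1,1,1,1).

Boundary ∂_2: C_2 → C_1 sends each 2-simplex [p,q,r] to [q,r] − [p,r] + [p,q]. For instance
  ∂[v_0,v_5,v_6] = [v_5,v_6] − [v_0,v_6] + [v_0,v_5],
  ∂[v_0,v_2,v_3] = [v_2,v_3] − [v_0,v_3] + [v_0,v_2].
As a 24×16 matrix over Z this has rank 15, with invariant factors (1,1,1,1,1,1,1,1,1,1,1,1,1,1,1).

Now H_k = ker ∂_k / im ∂_{k+1}, so:

  H_0: rank C_0 − rank ∂_1 = 8 − 7 = 1, and the invariant factors of ∂_1 are all 1, so H_0 ≅ Z.
  H_1: rank ker ∂_1 − rank ∂_2 = (24 − 7) − 15 = 2, and the invariant factors of ∂_2 are all 1, so H_1 ≅ Z^2.
  H_2: rank ker ∂_2 − rank ∂_3 = (16 − 15) − 0 = 1, and there is no ∂_3, so H_2 ≅ Z.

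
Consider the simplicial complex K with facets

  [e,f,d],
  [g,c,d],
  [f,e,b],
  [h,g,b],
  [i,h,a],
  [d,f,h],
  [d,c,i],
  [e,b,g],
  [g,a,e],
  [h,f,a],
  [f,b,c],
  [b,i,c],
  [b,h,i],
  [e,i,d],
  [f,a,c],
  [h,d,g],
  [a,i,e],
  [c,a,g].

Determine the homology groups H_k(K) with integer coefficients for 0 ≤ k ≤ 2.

Fix the vertex order a < b < c < d < e < f < g < h < i and write every simplex with vertices in increasing order. Then dim K = 2 and the simplices of K are:

  0-simplices (9): a, b, c, d, e, f, g, h, i
  1-simplices (27): ac, ae, af, ag, ah, ai, bc, be, bf, bg, bh, bi, cd, cf, cg, ci, de, df, dg, dh, di, ef, eg, ei, fh, gh, hi
  2-simplices (18): acf, acg, aeg, aei, afh, ahi, bcf, bci, bef, beg, bgh, bhi, cdg, cdi, def, dei, dfh, dgh

so the chain groups are C_0 ≅ Z^9, C_1 ≅ Z^27, C_2 ≅ Z^18.

The boundary map ∂_1: C_1 → C_0 is given by ∂[p,q] = [q] − [p].
As a 9×27 matrix over Z this has rank 8, with invariant factors (1,1,1,1,1,1,1,1).

Boundary ∂_2: C_2 → C_1 acts by ∂[p,q,r] = [q,r] − [p,r] + [p,q]. For instance
  ∂cdi = di − ci + cd,
  ∂dei = ei − di + de.
This gives a 27×18 integer matrix of rank 17; reducing to Smith normal form yields diagonal entries (1,1,1,1,1,1,1,1,1,1,1,1,1,1,1,1,1).

From H_k ≅ ker(∂_k) / im(∂_{k+1}) we obtain:

  H_0: rank C_0 − rank ∂_1 = 9 − 8 = 1, and the invariant factors of ∂_1 are all 1, so H_0 ≅ Z.
  H_1: rank ker ∂_1 − rank ∂_2 = (27 − 8) − 17 = 2, and the invariant factors of ∂_2 are all 1, so H_1 ≅ Z^2.
  H_2: rank ker ∂_2 − rank ∂_3 = (18 − 17) − 0 = 1, and there is no ∂_3, so H_2 ≅ Z.

H_0 ≅ Z,  H_1 ≅ Z^2,  H_2 ≅ Z.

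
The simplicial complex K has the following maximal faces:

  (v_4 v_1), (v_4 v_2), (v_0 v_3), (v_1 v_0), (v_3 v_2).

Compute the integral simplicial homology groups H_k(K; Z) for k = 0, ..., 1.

We work with the vertex ordering v_0 < v_1 < v_2 < v_3 < v_4. The simplices of K, each written with vertices in increasing order, are:

  0-simplices (5): [v_0], [v_1], [v_2], [v_3], [v_4]
  1-simplices (5): [v_0,v_1], [v_0,v_3], [v_1,v_4], [v_2,v_3], [v_2,v_4]

so the chain groups are C_0 ≅ Z^5, C_1 ≅ Z^5.

∂_1: C_1 → C_0 maps an edge to its endpoints' difference, ∂[p,q] = q − p.
This gives a 5×5 integer matrix of rank 4; reducing to Smith normal form yields diagonal entries (1,1,1,1).

Reading off H_k = ker ∂_k / im ∂_{k+1}:

  H_0: rank C_0 − rank ∂_1 = 5 − 4 = 1, and the invariant factors of ∂_1 are all 1, so H_0 ≅ Z.
  H_1: rank ker ∂_1 − rank ∂_2 = (5 − 4) − 0 = 1, and there is no ∂_2, so H_1 ≅ Z.

H_0 ≅ Z,  H_1 ≅ Z.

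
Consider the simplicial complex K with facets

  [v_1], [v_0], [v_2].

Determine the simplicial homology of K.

H_0 ≅ Z^3.

We work with the vertex ordering v_0 < v_1 < v_2. The simplices of K, each written with vertices in increasing order, are:

  0-simplices (3): [v_0], [v_1], [v_2]

giving chain groups C_0 ≅ Z^3.

Reading off H_k = ker ∂_k / im ∂_{k+1}:

  H_0: rank C_0 − rank ∂_1 = 3 − 0 = 3, and there is no ∂_1, so H_0 = Z^3.

(K is a triangulation of a set of 3 points.)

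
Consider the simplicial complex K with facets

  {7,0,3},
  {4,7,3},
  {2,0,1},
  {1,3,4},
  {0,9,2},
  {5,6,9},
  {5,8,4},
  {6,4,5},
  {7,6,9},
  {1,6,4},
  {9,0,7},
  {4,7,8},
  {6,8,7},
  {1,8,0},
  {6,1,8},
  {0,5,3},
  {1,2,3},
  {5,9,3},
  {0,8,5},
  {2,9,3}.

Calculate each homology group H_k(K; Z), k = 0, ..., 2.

Fix the vertex order 0 < 1 < 2 < 3 < 4 < 5 < 6 < 7 < 8 < 9 and write every simplex with vertices in increasing order. Then dim K = 2 and the simplices of K are:

  0-simplices (10): [0], [1], [2], [3], [4], [5], [6], [7], [8], [9]
  1-simplices (30): (30 of them)
  2-simplices (20): (20 of them)

Hence C_0 ≅ Z^10, C_1 ≅ Z^30, C_2 ≅ Z^20.

Boundary ∂_1: C_1 → C_0 is given by ∂[p,q] = [q] − [p]. For instance
  ∂[4,6] = [6] − [4].
The resulting 10×30 matrix has rank 9, and its Smith normal form has invariant factors (1,1,1,1,1,1,1,1,1).

Boundary ∂_2: C_2 → C_1 maps a triangle to the signed sum of its edges. For instance
  ∂[0,3,7] = [3,7] − [0,7] + [0,3],
  ∂[1,6,8] = [6,8] − [1,8] + [1,6].
This gives a 30×20 integer matrix of rank 20; reducing to Smith normal form yields diagonal entries (1,1,1,1,1,1,1,1,1,1,1,1,1,1,1,1,1,1,1,2).

From H_k ≅ ker(∂_k) / im(∂_{k+1}) we obtain:

  H_0: rank C_0 − rank ∂_1 = 10 − 9 = 1, and the invariant factors of ∂_1 are all 1, so H_0 = Z.
  H_1: rank ker ∂_1 − rank ∂_2 = (30 − 9) − 20 = 1, and ∂_2 has invariant factor 2 > 1, so H_1 = Z ⊕ Z/2.
  H_2: rank ker ∂_2 − rank ∂_3 = (20 − 20) − 0 = 0, and there is no ∂_3, so H_2 = 0.

(K is a triangulation of the Klein bottle.)

H_0 = Z,  H_1 = Z ⊕ Z/2,  H_2 = 0.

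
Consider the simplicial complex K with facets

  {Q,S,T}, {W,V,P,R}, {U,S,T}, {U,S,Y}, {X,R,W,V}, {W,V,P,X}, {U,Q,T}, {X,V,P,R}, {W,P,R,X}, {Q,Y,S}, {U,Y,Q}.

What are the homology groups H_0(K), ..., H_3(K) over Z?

Take the total order P < Q < R < S < T < U < V < W < X < Y on the vertex set. Then K (dimension 3) consists of the simplices:

  0-simplices (10): P, Q, R, S, T, U, V, W, X, Y
  1-simplices (19): PR, PV, PW, PX, QS, QT, QU, QY, RV, RW, RX, ST, SU, SY, TU, UY, VW, VX, WX
  2-simplices (16): PRV, PRW, PRX, PVW, PVX, PWX, QST, QSY, QTU, QUY, RVW, RVX, RWX, STU, SUY, VWX
  3-simplices (5): PRVW, PRVX, PRWX, PVWX, RVWX

Hence C_0 ≅ Z^10, C_1 ≅ Z^19, C_2 ≅ Z^16, C_3 ≅ Z^5.

The boundary map ∂_1: C_1 → C_0 sends each edge [p,q] (with p < q) to q − p. For instance
  ∂UY = Y − U.
The 10×19 boundary matrix has rank 8 and Smith normal form diag(1,1,1,1,1,1,1,1).

The boundary map ∂_2: C_2 → C_1 acts by ∂[p,q,r] = [q,r] − [p,r] + [p,q]. For instance
  ∂RVW = VW − RW + RV,
  ∂SUY = UY − SY + SU.
The resulting 19×16 matrix has rank 11, and its Smith normal form has invariant factors (1,1,1,1,1,1,1,1,1,1,1).

Boundary ∂_3: C_3 → C_2 sends each 3-simplex σ to the alternating sum Σ_i (−1)^i (σ with its i-th vertex removed). For instance
  ∂PRVX = RVX − PVX + PRX − PRV,
  ∂PVWX = VWX − PWX + PVX − PVW.
The 16×5 boundary matrix has rank 4 and Smith normal form diag(1,1,1,1).

Reading off H_k = ker ∂_k / im ∂_{k+1}:

  H_0: rank C_0 − rank ∂_1 = 10 − 8 = 2, and the invariant factors of ∂_1 are all 1, so H_0 ≅ Z^2.
  H_1: rank ker ∂_1 − rank ∂_2 = (19 − 8) − 11 = 0, and the invariant factors of ∂_2 are all 1, so H_1 ≅ 0.
  H_2: rank ker ∂_2 − rank ∂_3 = (16 − 11) − 4 = 1, and the invariant factors of ∂_3 are all 1, so H_2 ≅ Z.
  H_3: rank ker ∂_3 − rank ∂_4 = (5 − 4) − 0 = 1, and there is no ∂_4, so H_3 ≅ Z.

As a check, the Euler characteristic is 10 − 19 + 16 − 5 = 2, which agrees with 2 − 0 + 1 − 1 = 2.

H_0 ≅ Z^2,  H_1 = 0,  H_2 ≅ Z,  H_3 ≅ Z.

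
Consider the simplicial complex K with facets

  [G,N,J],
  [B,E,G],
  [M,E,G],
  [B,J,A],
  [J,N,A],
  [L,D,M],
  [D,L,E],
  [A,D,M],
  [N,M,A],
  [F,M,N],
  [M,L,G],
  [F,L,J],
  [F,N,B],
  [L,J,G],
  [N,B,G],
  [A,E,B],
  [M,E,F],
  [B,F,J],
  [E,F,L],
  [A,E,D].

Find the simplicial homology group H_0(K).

Take the total order A < B < D < E < F < G < J < L < M < N on the vertex set. Then K (dimension 2) consists of the simplices:

  0-simplices (10): A, B, D, E, F, G, J, L, M, N
  1-simplices (30): AB, AD, AE, AJ, AM, AN, BE, BF, BG, BJ, BN, DE, DL, DM, EF, EG, EL, EM, FJ, FL, FM, FN, GJ, GL, GM, GN, JL, JN, LM, MN
  2-simplices (20): ABE, ABJ, ADE, ADM, AJN, AMN, BEG, BFJ, BFN, BGN, DEL, DLM, EFL, EFM, EGM, FJL, FMN, GJL, GJN, GLM

so the chain groups are C_0 ≅ Z^10, C_1 ≅ Z^30, C_2 ≅ Z^20.

∂_1: C_1 → C_0 sends each edge [p,q] (with p < q) to q − p. For instance
  ∂BG = G − B.
The resulting 10×30 matrix has rank 9, and its Smith normal form has invariant factors (1,1,1,1,1,1,1,1,1).

∂_2: C_2 → C_1 sends each 2-simplex [p,q,r] to [q,r] − [p,r] + [p,q]. For instance
  ∂ADE = DE − AE + AD,
  ∂FJL = JL − FL + FJ.
As a 30×20 matrix over Z this has rank 20, with invariant factors (1,1,1,1,1,1,1,1,1,1,1,1,1,1,1,1,1,1,1,2).

Reading off H_k = ker ∂_k / im ∂_{k+1}:

  H_0: rank C_0 − rank ∂_1 = 10 − 9 = 1, and the invariant factors of ∂_1 are all 1, so H_0 = Z.

H_0 ≅ Z.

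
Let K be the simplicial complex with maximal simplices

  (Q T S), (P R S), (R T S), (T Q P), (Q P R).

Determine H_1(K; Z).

H_1 = Z.

K has 5 vertices, 10 edges, 5 triangles.
rank ∂_1 = 4, rank ∂_2 = 5 ⇒ b_1 = 10 − 4 − 5 = 1; all invariant factors of ∂_2 are 1 so no torsion. So H_1 ≅ Z.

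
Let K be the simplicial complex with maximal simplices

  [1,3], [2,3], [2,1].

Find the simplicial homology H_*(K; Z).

K has 3 vertices, 3 edges.
rank ∂_0 = 0, rank ∂_1 = 2 ⇒ b_0 = 3 − 0 − 2 = 1; all invariant factors of ∂_1 are 1 so no torsion. So H_0 = Z.
rank ∂_1 = 2, rank ∂_2 = 0 ⇒ b_1 = 3 − 2 − 0 = 1. So H_1 = Z.

H_0 = Z,  H_1 = Z.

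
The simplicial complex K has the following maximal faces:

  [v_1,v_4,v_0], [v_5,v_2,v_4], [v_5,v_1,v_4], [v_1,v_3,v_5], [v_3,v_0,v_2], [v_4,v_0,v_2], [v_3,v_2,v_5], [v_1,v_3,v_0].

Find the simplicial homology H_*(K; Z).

H_0 = Z,  H_1 = 0,  H_2 = Z.

Order the vertices as v_0 < v_1 < v_2 < v_3 < v_4 < v_5. Listing each simplex with vertices in this order, K has dimension 2 with simplices:

  0-simplices (6): [v_0], [v_1], [v_2], [v_3], [v_4], [v_5]
  1-simplices (12): [v_0,v_1], [v_0,v_2], [v_0,v_3], [v_0,v_4], [v_1,v_3], [v_1,v_4], [v_1,v_5], [v_2,v_3], [v_2,v_4], [v_2,v_5], [v_3,v_5], [v_4,v_5]
  2-simplices (8): [v_0,v_1,v_3], [v_0,v_1,v_4], [v_0,v_2,v_3], [v_0,v_2,v_4], [v_1,v_3,v_5], [v_1,v_4,v_5], [v_2,v_3,v_5], [v_2,v_4,v_5]

giving chain groups C_0 ≅ Z^6, C_1 ≅ Z^12, C_2 ≅ Z^8.

∂_1: C_1 → C_0 sends each edge [p,q] (with p < q) to q − p. For instance
  ∂[v_0,v_1] = [v_1] − [v_0].
The 6×12 boundary matrix has rank 5 and Smith normal form diag(1,1,1,1,1).

The boundary map ∂_2: C_2 → C_1 sends each 2-simplex [p,q,r] to [q,r] − [p,r] + [p,q]. For instance
  ∂[v_0,v_1,v_4] = [v_1,v_4] − [v_0,v_4] + [v_0,v_1],
  ∂[v_1,v_4,v_5] = [v_4,v_5] − [v_1,v_5] + [v_1,v_4].
The resulting 12×8 matrix has rank 7, and its Smith normal form has invariant factors (1,1,1,1,1,1,1).

Now H_k = ker ∂_k / im ∂_{k+1}, so:

  H_0: rank C_0 − rank ∂_1 = 6 − 5 = 1, and the invariant factors of ∂_1 are all 1, so H_0 ≅ Z.
  H_1: rank ker ∂_1 − rank ∂_2 = (12 − 5) − 7 = 0, and the invariant factors of ∂_2 are all 1, so H_1 ≅ 0.
  H_2: rank ker ∂_2 − rank ∂_3 = (8 − 7) − 0 = 1, and there is no ∂_3, so H_2 ≅ Z.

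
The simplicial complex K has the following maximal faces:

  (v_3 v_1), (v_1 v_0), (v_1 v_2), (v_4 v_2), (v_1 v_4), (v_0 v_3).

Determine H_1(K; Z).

K has 5 vertices, 6 edges.
rank ∂_1 = 4, rank ∂_2 = 0 ⇒ b_1 = 6 − 4 − 0 = 2. So H_1 ≅ Z^2.

H_1 ≅ Z^2.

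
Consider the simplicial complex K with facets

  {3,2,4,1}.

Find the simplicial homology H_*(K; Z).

H_0 = Z,  H_1 = 0,  H_2 = 0,  H_3 = 0.

K has 4 vertices, 6 edges, 4 triangles, 1 3-simplex.
rank ∂_0 = 0, rank ∂_1 = 3 ⇒ b_0 = 4 − 0 − 3 = 1; all invariant factors of ∂_1 are 1 so no torsion. So H_0 ≅ Z.
rank ∂_1 = 3, rank ∂_2 = 3 ⇒ b_1 = 6 − 3 − 3 = 0; all invariant factors of ∂_2 are 1 so no torsion. So H_1 ≅ 0.
rank ∂_2 = 3, rank ∂_3 = 1 ⇒ b_2 = 4 − 3 − 1 = 0; all invariant factors of ∂_3 are 1 so no torsion. So H_2 ≅ 0.
rank ∂_3 = 1, rank ∂_4 = 0 ⇒ b_3 = 1 − 1 − 0 = 0. So H_3 ≅ 0.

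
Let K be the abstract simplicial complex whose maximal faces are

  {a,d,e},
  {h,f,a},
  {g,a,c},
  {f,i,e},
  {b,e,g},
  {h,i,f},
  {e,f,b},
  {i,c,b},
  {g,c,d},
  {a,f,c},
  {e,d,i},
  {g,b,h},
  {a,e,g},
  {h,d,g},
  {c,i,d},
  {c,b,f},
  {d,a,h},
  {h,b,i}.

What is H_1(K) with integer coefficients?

H_1 = Z ⊕ Z/2Z.

Order the vertices as a < b < c < d < e < f < g < h < i. Listing each simplex with vertices in this order, K has dimension 2 with simplices:

  0-simplices (9): a, b, c, d, e, f, g, h, i
  1-simplices (27): ac, ad, ae, af, ag, ah, bc, be, bf, bg, bh, bi, cd, cf, cg, ci, de, dg, dh, di, ef, eg, ei, fh, fi, gh, hi
  2-simplices (18): acf, acg, ade, adh, aeg, afh, bcf, bci, bef, beg, bgh, bhi, cdg, cdi, dei, dgh, efi, fhi

Hence C_0 ≅ Z^9, C_1 ≅ Z^27, C_2 ≅ Z^18.

Boundary ∂_1: C_1 → C_0 is given by ∂[p,q] = [q] − [p]. For instance
  ∂dh = h − d.
As a 9×27 matrix over Z this has rank 8, with invariant factors (1,1,1,1,1,1,1,1).

Boundary ∂_2: C_2 → C_1 maps a triangle to the signed sum of its edges. For instance
  ∂bci = ci − bi + bc,
  ∂efi = fi − ei + ef.
This gives a 27×18 integer matrix of rank 18; reducing to Smith normal form yields diagonal entries (1,1,1,1,1,1,1,1,1,1,1,1,1,1,1,1,1,2).

From H_k ≅ ker(∂_k) / im(∂_{k+1}) we obtain:

  H_1: rank ker ∂_1 − rank ∂_2 = (27 − 8) − 18 = 1, and ∂_2 has invariant factor 2 > 1, so H_1 = Z ⊕ Z/2Z.

(K is a triangulation of the Klein bottle.)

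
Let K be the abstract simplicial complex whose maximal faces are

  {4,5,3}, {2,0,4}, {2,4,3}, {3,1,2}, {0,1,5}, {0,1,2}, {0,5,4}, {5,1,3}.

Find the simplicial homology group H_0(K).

H_0 ≅ Z.

Order the vertices as 0 < 1 < 2 < 3 < 4 < 5. Listing each simplex with vertices in this order, K has dimension 2 with simplices:

  0-simplices (6): [0], [1], [2], [3], [4], [5]
  1-simplices (12): [0,1], [0,2], [0,4], [0,5], [1,2], [1,3], [1,5], [2,3], [2,4], [3,4], [3,5], [4,5]
  2-simplices (8): [0,1,2], [0,1,5], [0,2,4], [0,4,5], [1,2,3], [1,3,5], [2,3,4], [3,4,5]

so the chain groups are C_0 ≅ Z^6, C_1 ≅ Z^12, C_2 ≅ Z^8.

The boundary map ∂_1: C_1 → C_0 maps an edge to its endpoints' difference, ∂[p,q] = q − p.
The resulting 6×12 matrix has rank 5, and its Smith normal form has invariant factors (1,1,1,1,1).

The boundary map ∂_2: C_2 → C_1 sends each 2-simplex [p,q,r] to [q,r] − [p,r] + [p,q]. For instance
  ∂[0,1,2] = [1,2] − [0,2] + [0,1],
  ∂[2,3,4] = [3,4] − [2,4] + [2,3].
As a 12×8 matrix over Z this has rank 7, with invariant factors (1,1,1,1,1,1,1).

From H_k ≅ ker(∂_k) / im(∂_{k+1}) we obtain:

  H_0: rank C_0 − rank ∂_1 = 6 − 5 = 1, and the invariant factors of ∂_1 are all 1, so H_0 = Z.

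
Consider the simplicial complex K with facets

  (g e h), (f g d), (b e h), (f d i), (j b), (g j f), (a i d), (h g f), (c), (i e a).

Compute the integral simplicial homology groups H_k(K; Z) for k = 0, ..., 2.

Order the vertices as a < b < c < d < e < f < g < h < i < j. Listing each simplex with vertices in this order, K has dimension 2 with simplices:

  0-simplices (10): a, b, c, d, e, f, g, h, i, j
  1-simplices (18): ad, ae, ai, be, bh, bj, df, dg, di, eg, eh, ei, fg, fh, fi, fj, gh, gj
  2-simplices (8): adi, aei, beh, dfg, dfi, egh, fgh, fgj

so the chain groups are C_0 ≅ Z^10, C_1 ≅ Z^18, C_2 ≅ Z^8.

The boundary map ∂_1: C_1 → C_0 sends each edge [p,q] (with p < q) to q − p.
This gives a 10×18 integer matrix of rank 8; reducing to Smith normal form yields diagonal entries (1,1,1,1,1,1,1,1).

∂_2: C_2 → C_1 acts by ∂[p,q,r] = [q,r] − [p,r] + [p,q]. For instance
  ∂adi = di − ai + ad,
  ∂dfg = fg − dg + df.
This gives a 18×8 integer matrix of rank 8; reducing to Smith normal form yields diagonal entries (1,1,1,1,1,1,1,1).

Now H_k = ker ∂_k / im ∂_{k+1}, so:

  H_0: rank C_0 − rank ∂_1 = 10 − 8 = 2, and the invariant factors of ∂_1 are all 1, so H_0 = Z^2.
  H_1: rank ker ∂_1 − rank ∂_2 = (18 − 8) − 8 = 2, and the invariant factors of ∂_2 are all 1, so H_1 = Z^2.
  H_2: rank ker ∂_2 − rank ∂_3 = (8 − 8) − 0 = 0, and there is no ∂_3, so H_2 = 0.

H_0 ≅ Z^2,  H_1 ≅ Z^2,  H_2 = 0.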